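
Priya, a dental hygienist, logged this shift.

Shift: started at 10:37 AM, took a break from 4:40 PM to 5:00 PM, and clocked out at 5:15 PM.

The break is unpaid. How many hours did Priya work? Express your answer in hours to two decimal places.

Shift: 10:37 AM–5:15 PM = 6 h 38 min; less 20 min break → 6 h 18 min

6.30 hours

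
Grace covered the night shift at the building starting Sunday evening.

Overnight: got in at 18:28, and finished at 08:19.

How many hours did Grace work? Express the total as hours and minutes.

13 h 51 min

Overnight: 18:28 → midnight = 5 h 32 min; midnight → 08:19 = 8 h 19 min; span 13 h 51 min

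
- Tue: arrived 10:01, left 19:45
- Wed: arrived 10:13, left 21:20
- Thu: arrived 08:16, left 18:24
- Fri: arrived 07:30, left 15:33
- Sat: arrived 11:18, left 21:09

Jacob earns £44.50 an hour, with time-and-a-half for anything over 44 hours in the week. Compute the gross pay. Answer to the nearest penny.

£2283.96

Tue: 10:01–19:45 = 9 h 44 min
Wed: 10:13–21:20 = 11 h 7 min
Thu: 08:16–18:24 = 10 h 8 min
Fri: 07:30–15:33 = 8 h 3 min
Sat: 11:18–21:09 = 9 h 51 min
Total worked: 48 h 53 min = 2933 min.
Regular 44 h 0 min = 2640 min at £44.50/h; overtime 4 h 53 min = 293 min at £66.75/h.
Pay = (2640 × £44.50 + 293 × £66.75) ÷ 60 = £2283.96.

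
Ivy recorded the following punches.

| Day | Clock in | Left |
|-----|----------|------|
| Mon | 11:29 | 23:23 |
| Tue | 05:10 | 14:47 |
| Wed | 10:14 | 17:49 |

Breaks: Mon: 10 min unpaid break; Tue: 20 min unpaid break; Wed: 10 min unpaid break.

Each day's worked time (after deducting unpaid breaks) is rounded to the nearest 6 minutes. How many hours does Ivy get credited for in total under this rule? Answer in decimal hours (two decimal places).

28.40 hours

Mon: 11:29–23:23 = 11 h 54 min − 10 min = 11 h 44 min → rounds to 11 h 42 min
Tue: 05:10–14:47 = 9 h 37 min − 20 min = 9 h 17 min → rounds to 9 h 18 min
Wed: 10:14–17:49 = 7 h 35 min − 10 min = 7 h 25 min → rounds to 7 h 24 min
Total credited: 28 h 24 min.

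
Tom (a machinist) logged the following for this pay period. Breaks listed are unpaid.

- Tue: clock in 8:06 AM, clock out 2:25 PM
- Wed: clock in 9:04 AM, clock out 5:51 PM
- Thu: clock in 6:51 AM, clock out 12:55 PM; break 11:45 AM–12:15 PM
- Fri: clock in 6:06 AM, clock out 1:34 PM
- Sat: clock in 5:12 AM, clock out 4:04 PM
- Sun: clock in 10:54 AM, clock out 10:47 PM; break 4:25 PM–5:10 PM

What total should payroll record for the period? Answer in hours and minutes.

Tue: 8:06 AM–2:25 PM = 6 h 19 min
Wed: 9:04 AM–5:51 PM = 8 h 47 min
Thu: 6:51 AM–12:55 PM = 6 h 4 min; less 30 min break → 5 h 34 min
Fri: 6:06 AM–1:34 PM = 7 h 28 min
Sat: 5:12 AM–4:04 PM = 10 h 52 min
Sun: 10:54 AM–10:47 PM = 11 h 53 min; less 45 min break → 11 h 8 min
Total: 6 h 19 min + 8 h 47 min + 5 h 34 min + 7 h 28 min + 10 h 52 min + 11 h 8 min = 50 h 8 min.

50 h 8 min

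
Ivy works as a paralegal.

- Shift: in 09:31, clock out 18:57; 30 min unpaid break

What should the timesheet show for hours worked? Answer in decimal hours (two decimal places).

Shift: 09:31–18:57 = 9 h 26 min; less 30 min break → 8 h 56 min

8.93 hours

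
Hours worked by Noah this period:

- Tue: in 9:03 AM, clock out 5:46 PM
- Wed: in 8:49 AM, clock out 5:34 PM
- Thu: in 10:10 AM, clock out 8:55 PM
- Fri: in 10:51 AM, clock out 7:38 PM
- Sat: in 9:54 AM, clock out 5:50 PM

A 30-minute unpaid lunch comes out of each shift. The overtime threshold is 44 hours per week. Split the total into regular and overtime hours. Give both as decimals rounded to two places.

Regular 42.43 hours, overtime 0.00 hours

Tue: 9:03 AM–5:46 PM = 8 h 43 min; less 30 min break → 8 h 13 min
Wed: 8:49 AM–5:34 PM = 8 h 45 min; less 30 min break → 8 h 15 min
Thu: 10:10 AM–8:55 PM = 10 h 45 min; less 30 min break → 10 h 15 min
Fri: 10:51 AM–7:38 PM = 8 h 47 min; less 30 min break → 8 h 17 min
Sat: 9:54 AM–5:50 PM = 7 h 56 min; less 30 min break → 7 h 26 min
Total worked: 42 h 26 min = 42.43 h.
Threshold 44 h → overtime 0 h 0 min, regular 42 h 26 min.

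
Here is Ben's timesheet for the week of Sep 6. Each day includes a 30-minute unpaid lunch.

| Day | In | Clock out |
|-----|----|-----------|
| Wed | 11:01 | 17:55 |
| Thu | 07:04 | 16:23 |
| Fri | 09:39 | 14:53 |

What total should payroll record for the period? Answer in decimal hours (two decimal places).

19.95 hours

Wed: 11:01–17:55 = 6 h 54 min; less 30 min break → 6 h 24 min
Thu: 07:04–16:23 = 9 h 19 min; less 30 min break → 8 h 49 min
Fri: 09:39–14:53 = 5 h 14 min; less 30 min break → 4 h 44 min
Total: 6 h 24 min + 8 h 49 min + 4 h 44 min = 19 h 57 min.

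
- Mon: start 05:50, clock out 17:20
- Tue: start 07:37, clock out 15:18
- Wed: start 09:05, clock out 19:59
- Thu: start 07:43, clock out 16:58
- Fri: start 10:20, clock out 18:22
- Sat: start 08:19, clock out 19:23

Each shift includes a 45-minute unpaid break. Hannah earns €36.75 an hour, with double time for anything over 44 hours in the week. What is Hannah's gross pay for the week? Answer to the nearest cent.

€2347.10

Mon: 05:50–17:20 = 11 h 30 min; less 45 min break → 10 h 45 min
Tue: 07:37–15:18 = 7 h 41 min; less 45 min break → 6 h 56 min
Wed: 09:05–19:59 = 10 h 54 min; less 45 min break → 10 h 9 min
Thu: 07:43–16:58 = 9 h 15 min; less 45 min break → 8 h 30 min
Fri: 10:20–18:22 = 8 h 2 min; less 45 min break → 7 h 17 min
Sat: 08:19–19:23 = 11 h 4 min; less 45 min break → 10 h 19 min
Total worked: 53 h 56 min = 3236 min.
Regular 44 h 0 min = 2640 min at €36.75/h; overtime 9 h 56 min = 596 min at €73.50/h.
Pay = (2640 × €36.75 + 596 × €73.50) ÷ 60 = €2347.10.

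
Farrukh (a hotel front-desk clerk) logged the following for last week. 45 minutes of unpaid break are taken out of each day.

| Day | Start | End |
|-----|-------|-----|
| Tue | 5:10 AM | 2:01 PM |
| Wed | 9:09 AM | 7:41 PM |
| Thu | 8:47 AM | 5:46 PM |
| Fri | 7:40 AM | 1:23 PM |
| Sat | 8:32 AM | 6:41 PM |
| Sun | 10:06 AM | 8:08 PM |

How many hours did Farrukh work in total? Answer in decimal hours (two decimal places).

49.77 hours

Tue: 5:10 AM–2:01 PM = 8 h 51 min; less 45 min break → 8 h 6 min
Wed: 9:09 AM–7:41 PM = 10 h 32 min; less 45 min break → 9 h 47 min
Thu: 8:47 AM–5:46 PM = 8 h 59 min; less 45 min break → 8 h 14 min
Fri: 7:40 AM–1:23 PM = 5 h 43 min; less 45 min break → 4 h 58 min
Sat: 8:32 AM–6:41 PM = 10 h 9 min; less 45 min break → 9 h 24 min
Sun: 10:06 AM–8:08 PM = 10 h 2 min; less 45 min break → 9 h 17 min
Total: 8 h 6 min + 9 h 47 min + 8 h 14 min + 4 h 58 min + 9 h 24 min + 9 h 17 min = 49 h 46 min.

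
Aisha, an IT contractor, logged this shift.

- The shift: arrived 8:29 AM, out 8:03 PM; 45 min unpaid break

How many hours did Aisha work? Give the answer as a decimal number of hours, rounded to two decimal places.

10.82 hours

The shift: 8:29 AM–8:03 PM = 11 h 34 min; less 45 min break → 10 h 49 min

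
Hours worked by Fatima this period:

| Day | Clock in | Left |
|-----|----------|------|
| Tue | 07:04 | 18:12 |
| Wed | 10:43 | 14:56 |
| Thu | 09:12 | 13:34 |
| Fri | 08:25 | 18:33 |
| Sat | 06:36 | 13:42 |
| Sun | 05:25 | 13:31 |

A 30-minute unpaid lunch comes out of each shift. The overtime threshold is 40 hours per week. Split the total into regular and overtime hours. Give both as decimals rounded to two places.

Tue: 07:04–18:12 = 11 h 8 min; less 30 min break → 10 h 38 min
Wed: 10:43–14:56 = 4 h 13 min; less 30 min break → 3 h 43 min
Thu: 09:12–13:34 = 4 h 22 min; less 30 min break → 3 h 52 min
Fri: 08:25–18:33 = 10 h 8 min; less 30 min break → 9 h 38 min
Sat: 06:36–13:42 = 7 h 6 min; less 30 min break → 6 h 36 min
Sun: 05:25–13:31 = 8 h 6 min; less 30 min break → 7 h 36 min
Total worked: 42 h 3 min = 42.05 h.
Threshold 40 h → overtime 2 h 3 min, regular 40 h 0 min.

Regular 40.00 hours, overtime 2.05 hours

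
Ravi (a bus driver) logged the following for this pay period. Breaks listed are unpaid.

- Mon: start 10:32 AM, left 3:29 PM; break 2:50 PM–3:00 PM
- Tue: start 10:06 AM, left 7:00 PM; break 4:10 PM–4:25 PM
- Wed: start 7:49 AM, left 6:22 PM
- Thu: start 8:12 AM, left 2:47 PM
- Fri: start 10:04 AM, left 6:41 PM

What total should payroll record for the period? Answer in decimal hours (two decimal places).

Mon: 10:32 AM–3:29 PM = 4 h 57 min; less 10 min break → 4 h 47 min
Tue: 10:06 AM–7:00 PM = 8 h 54 min; less 15 min break → 8 h 39 min
Wed: 7:49 AM–6:22 PM = 10 h 33 min
Thu: 8:12 AM–2:47 PM = 6 h 35 min
Fri: 10:04 AM–6:41 PM = 8 h 37 min
Total: 4 h 47 min + 8 h 39 min + 10 h 33 min + 6 h 35 min + 8 h 37 min = 39 h 11 min.

39.18 hours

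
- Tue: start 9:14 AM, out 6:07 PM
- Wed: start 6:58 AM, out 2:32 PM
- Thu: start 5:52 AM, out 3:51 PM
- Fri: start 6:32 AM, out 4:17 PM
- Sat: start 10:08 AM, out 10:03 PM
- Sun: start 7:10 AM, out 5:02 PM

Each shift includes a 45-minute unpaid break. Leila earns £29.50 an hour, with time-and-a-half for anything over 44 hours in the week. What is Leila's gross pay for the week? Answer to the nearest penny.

Tue: 9:14 AM–6:07 PM = 8 h 53 min; less 45 min break → 8 h 8 min
Wed: 6:58 AM–2:32 PM = 7 h 34 min; less 45 min break → 6 h 49 min
Thu: 5:52 AM–3:51 PM = 9 h 59 min; less 45 min break → 9 h 14 min
Fri: 6:32 AM–4:17 PM = 9 h 45 min; less 45 min break → 9 h 0 min
Sat: 10:08 AM–10:03 PM = 11 h 55 min; less 45 min break → 11 h 10 min
Sun: 7:10 AM–5:02 PM = 9 h 52 min; less 45 min break → 9 h 7 min
Total worked: 53 h 28 min = 3208 min.
Regular 44 h 0 min = 2640 min at £29.50/h; overtime 9 h 28 min = 568 min at £44.25/h.
Pay = (2640 × £29.50 + 568 × £44.25) ÷ 60 = £1716.90.

£1716.90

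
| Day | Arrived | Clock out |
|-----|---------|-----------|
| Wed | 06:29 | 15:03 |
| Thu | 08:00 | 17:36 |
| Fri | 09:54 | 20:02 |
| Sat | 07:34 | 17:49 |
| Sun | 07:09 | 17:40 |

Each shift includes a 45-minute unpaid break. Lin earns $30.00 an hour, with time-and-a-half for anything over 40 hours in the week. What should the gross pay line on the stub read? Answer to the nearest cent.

Wed: 06:29–15:03 = 8 h 34 min; less 45 min break → 7 h 49 min
Thu: 08:00–17:36 = 9 h 36 min; less 45 min break → 8 h 51 min
Fri: 09:54–20:02 = 10 h 8 min; less 45 min break → 9 h 23 min
Sat: 07:34–17:49 = 10 h 15 min; less 45 min break → 9 h 30 min
Sun: 07:09–17:40 = 10 h 31 min; less 45 min break → 9 h 46 min
Total worked: 45 h 19 min = 2719 min.
Regular 40 h 0 min = 2400 min at $30.00/h; overtime 5 h 19 min = 319 min at $45.00/h.
Pay = (2400 × $30.00 + 319 × $45.00) ÷ 60 = $1439.25.

$1439.25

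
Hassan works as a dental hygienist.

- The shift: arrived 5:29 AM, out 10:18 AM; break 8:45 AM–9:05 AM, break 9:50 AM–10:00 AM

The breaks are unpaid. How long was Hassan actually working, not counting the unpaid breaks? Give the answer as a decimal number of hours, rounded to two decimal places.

The shift: 5:29 AM–10:18 AM = 4 h 49 min; less 30 min break → 4 h 19 min

4.32 hours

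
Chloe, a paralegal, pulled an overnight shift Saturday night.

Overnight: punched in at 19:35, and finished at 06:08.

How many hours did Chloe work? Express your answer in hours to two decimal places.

10.55 hours

Overnight: 19:35 → midnight = 4 h 25 min; midnight → 06:08 = 6 h 8 min; span 10 h 33 min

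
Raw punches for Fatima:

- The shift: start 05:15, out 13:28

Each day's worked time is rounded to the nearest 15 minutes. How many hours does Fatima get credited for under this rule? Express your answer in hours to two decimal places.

The shift: 05:15–13:28 = 8 h 13 min → rounds to 8 h 15 min

8.25 hours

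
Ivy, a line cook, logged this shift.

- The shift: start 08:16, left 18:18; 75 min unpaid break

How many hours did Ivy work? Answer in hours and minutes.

The shift: 08:16–18:18 = 10 h 2 min; less 75 min break → 8 h 47 min

8 h 47 min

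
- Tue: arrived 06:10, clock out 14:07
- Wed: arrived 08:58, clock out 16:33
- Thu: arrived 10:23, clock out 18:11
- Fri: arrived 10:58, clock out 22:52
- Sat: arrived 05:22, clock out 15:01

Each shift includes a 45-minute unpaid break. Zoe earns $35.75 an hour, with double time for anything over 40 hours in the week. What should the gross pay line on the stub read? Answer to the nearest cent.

Tue: 06:10–14:07 = 7 h 57 min; less 45 min break → 7 h 12 min
Wed: 08:58–16:33 = 7 h 35 min; less 45 min break → 6 h 50 min
Thu: 10:23–18:11 = 7 h 48 min; less 45 min break → 7 h 3 min
Fri: 10:58–22:52 = 11 h 54 min; less 45 min break → 11 h 9 min
Sat: 05:22–15:01 = 9 h 39 min; less 45 min break → 8 h 54 min
Total worked: 41 h 8 min = 2468 min.
Regular 40 h 0 min = 2400 min at $35.75/h; overtime 1 h 8 min = 68 min at $71.50/h.
Pay = (2400 × $35.75 + 68 × $71.50) ÷ 60 = $1511.03.

$1511.03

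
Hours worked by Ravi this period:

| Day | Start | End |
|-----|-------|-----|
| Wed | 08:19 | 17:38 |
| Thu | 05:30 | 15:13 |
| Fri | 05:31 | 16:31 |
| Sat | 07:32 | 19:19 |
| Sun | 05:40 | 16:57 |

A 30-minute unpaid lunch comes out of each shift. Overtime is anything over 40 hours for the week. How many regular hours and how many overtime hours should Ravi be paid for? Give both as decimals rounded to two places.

Wed: 08:19–17:38 = 9 h 19 min; less 30 min break → 8 h 49 min
Thu: 05:30–15:13 = 9 h 43 min; less 30 min break → 9 h 13 min
Fri: 05:31–16:31 = 11 h 0 min; less 30 min break → 10 h 30 min
Sat: 07:32–19:19 = 11 h 47 min; less 30 min break → 11 h 17 min
Sun: 05:40–16:57 = 11 h 17 min; less 30 min break → 10 h 47 min
Total worked: 50 h 36 min = 50.60 h.
Threshold 40 h → overtime 10 h 36 min, regular 40 h 0 min.

Regular 40.00 hours, overtime 10.60 hours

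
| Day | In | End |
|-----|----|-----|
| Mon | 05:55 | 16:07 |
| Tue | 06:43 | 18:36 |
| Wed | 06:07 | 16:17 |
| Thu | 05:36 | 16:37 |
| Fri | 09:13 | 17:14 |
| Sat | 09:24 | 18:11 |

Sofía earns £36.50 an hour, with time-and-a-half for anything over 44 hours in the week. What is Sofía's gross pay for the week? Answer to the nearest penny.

Mon: 05:55–16:07 = 10 h 12 min
Tue: 06:43–18:36 = 11 h 53 min
Wed: 06:07–16:17 = 10 h 10 min
Thu: 05:36–16:37 = 11 h 1 min
Fri: 09:13–17:14 = 8 h 1 min
Sat: 09:24–18:11 = 8 h 47 min
Total worked: 60 h 4 min = 3604 min.
Regular 44 h 0 min = 2640 min at £36.50/h; overtime 16 h 4 min = 964 min at £54.75/h.
Pay = (2640 × £36.50 + 964 × £54.75) ÷ 60 = £2485.65.

£2485.65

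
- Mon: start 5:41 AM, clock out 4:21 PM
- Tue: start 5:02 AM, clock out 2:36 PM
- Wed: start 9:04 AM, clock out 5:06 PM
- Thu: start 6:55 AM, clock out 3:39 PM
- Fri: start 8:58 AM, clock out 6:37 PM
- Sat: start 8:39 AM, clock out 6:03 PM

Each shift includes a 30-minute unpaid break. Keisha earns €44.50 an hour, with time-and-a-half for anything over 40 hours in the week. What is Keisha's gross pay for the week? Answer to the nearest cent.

Mon: 5:41 AM–4:21 PM = 10 h 40 min; less 30 min break → 10 h 10 min
Tue: 5:02 AM–2:36 PM = 9 h 34 min; less 30 min break → 9 h 4 min
Wed: 9:04 AM–5:06 PM = 8 h 2 min; less 30 min break → 7 h 32 min
Thu: 6:55 AM–3:39 PM = 8 h 44 min; less 30 min break → 8 h 14 min
Fri: 8:58 AM–6:37 PM = 9 h 39 min; less 30 min break → 9 h 9 min
Sat: 8:39 AM–6:03 PM = 9 h 24 min; less 30 min break → 8 h 54 min
Total worked: 53 h 3 min = 3183 min.
Regular 40 h 0 min = 2400 min at €44.50/h; overtime 13 h 3 min = 783 min at €66.75/h.
Pay = (2400 × €44.50 + 783 × €66.75) ÷ 60 = €2651.09.

€2651.09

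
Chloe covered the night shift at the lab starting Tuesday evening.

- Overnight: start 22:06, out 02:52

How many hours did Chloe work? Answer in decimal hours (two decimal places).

Overnight: 22:06 → midnight = 1 h 54 min; midnight → 02:52 = 2 h 52 min; span 4 h 46 min

4.77 hours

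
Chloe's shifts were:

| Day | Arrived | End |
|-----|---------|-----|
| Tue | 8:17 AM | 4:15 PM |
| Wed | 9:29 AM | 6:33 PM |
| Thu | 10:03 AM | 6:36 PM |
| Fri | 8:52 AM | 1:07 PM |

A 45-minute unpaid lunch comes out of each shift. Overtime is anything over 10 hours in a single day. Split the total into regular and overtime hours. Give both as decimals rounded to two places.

Tue: 8:17 AM–4:15 PM = 7 h 58 min; less 45 min break → 7 h 13 min
Wed: 9:29 AM–6:33 PM = 9 h 4 min; less 45 min break → 8 h 19 min
Thu: 10:03 AM–6:36 PM = 8 h 33 min; less 45 min break → 7 h 48 min
Fri: 8:52 AM–1:07 PM = 4 h 15 min; less 45 min break → 3 h 30 min
Tue reg 7 h 13 min / OT 0 h 0 min; Wed reg 8 h 19 min / OT 0 h 0 min; Thu reg 7 h 48 min / OT 0 h 0 min; Fri reg 3 h 30 min / OT 0 h 0 min.
Totals: regular 26 h 50 min, overtime 0 h 0 min.

Regular 26.83 hours, overtime 0.00 hours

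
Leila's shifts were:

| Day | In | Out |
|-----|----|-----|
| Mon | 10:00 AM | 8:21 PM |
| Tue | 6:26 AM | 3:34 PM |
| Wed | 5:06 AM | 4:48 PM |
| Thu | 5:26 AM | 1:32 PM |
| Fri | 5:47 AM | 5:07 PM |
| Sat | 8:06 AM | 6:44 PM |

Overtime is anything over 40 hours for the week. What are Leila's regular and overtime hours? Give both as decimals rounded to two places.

Mon: 10:00 AM–8:21 PM = 10 h 21 min
Tue: 6:26 AM–3:34 PM = 9 h 8 min
Wed: 5:06 AM–4:48 PM = 11 h 42 min
Thu: 5:26 AM–1:32 PM = 8 h 6 min
Fri: 5:47 AM–5:07 PM = 11 h 20 min
Sat: 8:06 AM–6:44 PM = 10 h 38 min
Total worked: 61 h 15 min = 61.25 h.
Threshold 40 h → overtime 21 h 15 min, regular 40 h 0 min.

Regular 40.00 hours, overtime 21.25 hours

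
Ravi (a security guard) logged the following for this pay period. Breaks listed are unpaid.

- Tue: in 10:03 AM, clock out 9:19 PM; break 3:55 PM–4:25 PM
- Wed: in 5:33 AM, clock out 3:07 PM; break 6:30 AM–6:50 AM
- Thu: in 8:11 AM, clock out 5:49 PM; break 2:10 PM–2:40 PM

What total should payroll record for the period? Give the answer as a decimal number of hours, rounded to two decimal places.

Tue: 10:03 AM–9:19 PM = 11 h 16 min; less 30 min break → 10 h 46 min
Wed: 5:33 AM–3:07 PM = 9 h 34 min; less 20 min break → 9 h 14 min
Thu: 8:11 AM–5:49 PM = 9 h 38 min; less 30 min break → 9 h 8 min
Total: 10 h 46 min + 9 h 14 min + 9 h 8 min = 29 h 8 min.

29.13 hours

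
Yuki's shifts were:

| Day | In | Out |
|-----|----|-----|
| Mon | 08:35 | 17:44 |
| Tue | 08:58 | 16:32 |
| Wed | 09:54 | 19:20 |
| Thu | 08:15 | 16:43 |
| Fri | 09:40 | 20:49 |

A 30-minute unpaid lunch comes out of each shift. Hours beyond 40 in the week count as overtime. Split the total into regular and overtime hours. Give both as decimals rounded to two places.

Mon: 08:35–17:44 = 9 h 9 min; less 30 min break → 8 h 39 min
Tue: 08:58–16:32 = 7 h 34 min; less 30 min break → 7 h 4 min
Wed: 09:54–19:20 = 9 h 26 min; less 30 min break → 8 h 56 min
Thu: 08:15–16:43 = 8 h 28 min; less 30 min break → 7 h 58 min
Fri: 09:40–20:49 = 11 h 9 min; less 30 min break → 10 h 39 min
Total worked: 43 h 16 min = 43.27 h.
Threshold 40 h → overtime 3 h 16 min, regular 40 h 0 min.

Regular 40.00 hours, overtime 3.27 hours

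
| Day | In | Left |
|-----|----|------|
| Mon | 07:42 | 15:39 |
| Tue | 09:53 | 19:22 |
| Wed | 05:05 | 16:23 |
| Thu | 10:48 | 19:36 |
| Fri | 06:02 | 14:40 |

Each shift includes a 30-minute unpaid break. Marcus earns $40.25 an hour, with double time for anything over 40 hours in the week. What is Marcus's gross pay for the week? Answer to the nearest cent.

Mon: 07:42–15:39 = 7 h 57 min; less 30 min break → 7 h 27 min
Tue: 09:53–19:22 = 9 h 29 min; less 30 min break → 8 h 59 min
Wed: 05:05–16:23 = 11 h 18 min; less 30 min break → 10 h 48 min
Thu: 10:48–19:36 = 8 h 48 min; less 30 min break → 8 h 18 min
Fri: 06:02–14:40 = 8 h 38 min; less 30 min break → 8 h 8 min
Total worked: 43 h 40 min = 2620 min.
Regular 40 h 0 min = 2400 min at $40.25/h; overtime 3 h 40 min = 220 min at $80.50/h.
Pay = (2400 × $40.25 + 220 × $80.50) ÷ 60 = $1905.17.

$1905.17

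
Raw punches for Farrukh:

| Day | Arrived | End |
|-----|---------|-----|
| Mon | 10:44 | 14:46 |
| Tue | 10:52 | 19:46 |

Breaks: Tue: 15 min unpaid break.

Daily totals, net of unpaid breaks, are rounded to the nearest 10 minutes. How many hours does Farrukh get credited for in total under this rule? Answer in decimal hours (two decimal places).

Mon: 10:44–14:46 = 4 h 2 min → rounds to 4 h 0 min
Tue: 10:52–19:46 = 8 h 54 min − 15 min = 8 h 39 min → rounds to 8 h 40 min
Total credited: 12 h 40 min.

12.67 hours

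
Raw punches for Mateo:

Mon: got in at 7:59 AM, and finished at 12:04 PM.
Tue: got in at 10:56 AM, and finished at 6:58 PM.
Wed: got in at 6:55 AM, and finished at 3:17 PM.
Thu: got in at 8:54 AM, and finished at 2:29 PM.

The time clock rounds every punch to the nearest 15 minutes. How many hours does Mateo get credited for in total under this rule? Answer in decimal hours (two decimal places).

25.75 hours

Mon: in 7:59 AM→8:00 AM, out 12:04 PM→12:00 PM; 4 h 0 min
Tue: in 10:56 AM→11:00 AM, out 6:58 PM→7:00 PM; 8 h 0 min
Wed: in 6:55 AM→7:00 AM, out 3:17 PM→3:15 PM; 8 h 15 min
Thu: in 8:54 AM→9:00 AM, out 2:29 PM→2:30 PM; 5 h 30 min
Total credited: 25 h 45 min.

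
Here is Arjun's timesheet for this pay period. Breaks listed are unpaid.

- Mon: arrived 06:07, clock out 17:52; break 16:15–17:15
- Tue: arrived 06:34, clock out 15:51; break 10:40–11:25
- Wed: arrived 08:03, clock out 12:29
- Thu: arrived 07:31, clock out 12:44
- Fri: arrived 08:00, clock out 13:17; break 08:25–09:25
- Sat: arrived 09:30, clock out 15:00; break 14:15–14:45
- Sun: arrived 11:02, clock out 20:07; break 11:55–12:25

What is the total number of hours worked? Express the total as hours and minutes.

Mon: 06:07–17:52 = 11 h 45 min; less 60 min break → 10 h 45 min
Tue: 06:34–15:51 = 9 h 17 min; less 45 min break → 8 h 32 min
Wed: 08:03–12:29 = 4 h 26 min
Thu: 07:31–12:44 = 5 h 13 min
Fri: 08:00–13:17 = 5 h 17 min; less 60 min break → 4 h 17 min
Sat: 09:30–15:00 = 5 h 30 min; less 30 min break → 5 h 0 min
Sun: 11:02–20:07 = 9 h 5 min; less 30 min break → 8 h 35 min
Total: 10 h 45 min + 8 h 32 min + 4 h 26 min + 5 h 13 min + 4 h 17 min + 5 h 0 min + 8 h 35 min = 46 h 48 min.

46 h 48 min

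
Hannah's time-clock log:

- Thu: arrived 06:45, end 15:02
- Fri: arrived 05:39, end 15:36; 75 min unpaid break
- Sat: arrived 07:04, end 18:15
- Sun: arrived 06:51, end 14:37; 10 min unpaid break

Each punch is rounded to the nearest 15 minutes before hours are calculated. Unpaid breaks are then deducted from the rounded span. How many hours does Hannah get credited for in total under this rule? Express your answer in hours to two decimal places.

Thu: in 06:45→06:45, out 15:02→15:00; 8 h 15 min
Fri: in 05:39→05:45, out 15:36→15:30; 9 h 45 min − 75 min = 8 h 30 min
Sat: in 07:04→07:00, out 18:15→18:15; 11 h 15 min
Sun: in 06:51→06:45, out 14:37→14:30; 7 h 45 min − 10 min = 7 h 35 min
Total credited: 35 h 35 min.

35.58 hours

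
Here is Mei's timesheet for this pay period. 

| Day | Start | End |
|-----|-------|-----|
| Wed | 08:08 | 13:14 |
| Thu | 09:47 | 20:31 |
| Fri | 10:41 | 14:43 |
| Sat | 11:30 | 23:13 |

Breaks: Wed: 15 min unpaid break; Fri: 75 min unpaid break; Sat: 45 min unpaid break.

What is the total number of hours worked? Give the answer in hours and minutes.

Wed: 08:08–13:14 = 5 h 6 min; less 15 min break → 4 h 51 min
Thu: 09:47–20:31 = 10 h 44 min
Fri: 10:41–14:43 = 4 h 2 min; less 75 min break → 2 h 47 min
Sat: 11:30–23:13 = 11 h 43 min; less 45 min break → 10 h 58 min
Total: 4 h 51 min + 10 h 44 min + 2 h 47 min + 10 h 58 min = 29 h 20 min.

29 h 20 min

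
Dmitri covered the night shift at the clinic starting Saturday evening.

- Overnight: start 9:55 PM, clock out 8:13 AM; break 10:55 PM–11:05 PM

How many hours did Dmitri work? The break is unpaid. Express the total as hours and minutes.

10 h 8 min

Overnight: 9:55 PM → midnight = 2 h 5 min; midnight → 8:13 AM = 8 h 13 min; span 10 h 18 min; less 10 min break → 10 h 8 min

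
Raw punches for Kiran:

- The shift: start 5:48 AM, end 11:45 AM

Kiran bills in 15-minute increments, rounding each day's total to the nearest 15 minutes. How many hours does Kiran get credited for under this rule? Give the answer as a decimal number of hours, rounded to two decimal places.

The shift: 5:48 AM–11:45 AM = 5 h 57 min → rounds to 6 h 0 min

6.00 hours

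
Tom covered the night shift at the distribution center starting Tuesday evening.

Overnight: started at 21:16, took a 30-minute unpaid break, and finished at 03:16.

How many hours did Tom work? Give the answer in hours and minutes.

Overnight: 21:16 → midnight = 2 h 44 min; midnight → 03:16 = 3 h 16 min; span 6 h 0 min; less 30 min break → 5 h 30 min

5 h 30 min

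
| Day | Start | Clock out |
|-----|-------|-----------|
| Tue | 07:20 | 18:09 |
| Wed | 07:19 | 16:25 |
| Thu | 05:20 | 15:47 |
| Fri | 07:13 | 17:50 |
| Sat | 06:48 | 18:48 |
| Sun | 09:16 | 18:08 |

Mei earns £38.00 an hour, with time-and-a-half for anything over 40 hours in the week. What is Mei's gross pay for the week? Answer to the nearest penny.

Tue: 07:20–18:09 = 10 h 49 min
Wed: 07:19–16:25 = 9 h 6 min
Thu: 05:20–15:47 = 10 h 27 min
Fri: 07:13–17:50 = 10 h 37 min
Sat: 06:48–18:48 = 12 h 0 min
Sun: 09:16–18:08 = 8 h 52 min
Total worked: 61 h 51 min = 3711 min.
Regular 40 h 0 min = 2400 min at £38.00/h; overtime 21 h 51 min = 1311 min at £57.00/h.
Pay = (2400 × £38.00 + 1311 × £57.00) ÷ 60 = £2765.45.

£2765.45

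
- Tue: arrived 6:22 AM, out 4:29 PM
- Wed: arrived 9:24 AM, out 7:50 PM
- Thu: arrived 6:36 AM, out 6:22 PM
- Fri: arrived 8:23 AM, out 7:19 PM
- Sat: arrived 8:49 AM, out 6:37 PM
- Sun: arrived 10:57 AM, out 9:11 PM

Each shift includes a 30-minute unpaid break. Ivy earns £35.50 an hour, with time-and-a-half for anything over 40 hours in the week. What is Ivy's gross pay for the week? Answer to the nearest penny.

£2500.09

Tue: 6:22 AM–4:29 PM = 10 h 7 min; less 30 min break → 9 h 37 min
Wed: 9:24 AM–7:50 PM = 10 h 26 min; less 30 min break → 9 h 56 min
Thu: 6:36 AM–6:22 PM = 11 h 46 min; less 30 min break → 11 h 16 min
Fri: 8:23 AM–7:19 PM = 10 h 56 min; less 30 min break → 10 h 26 min
Sat: 8:49 AM–6:37 PM = 9 h 48 min; less 30 min break → 9 h 18 min
Sun: 10:57 AM–9:11 PM = 10 h 14 min; less 30 min break → 9 h 44 min
Total worked: 60 h 17 min = 3617 min.
Regular 40 h 0 min = 2400 min at £35.50/h; overtime 20 h 17 min = 1217 min at £53.25/h.
Pay = (2400 × £35.50 + 1217 × £53.25) ÷ 60 = £2500.09.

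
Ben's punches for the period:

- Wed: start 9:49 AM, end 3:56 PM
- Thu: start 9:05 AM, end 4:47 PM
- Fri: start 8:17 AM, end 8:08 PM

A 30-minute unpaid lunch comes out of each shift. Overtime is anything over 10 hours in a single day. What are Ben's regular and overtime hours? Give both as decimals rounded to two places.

Regular 22.82 hours, overtime 1.35 hours

Wed: 9:49 AM–3:56 PM = 6 h 7 min; less 30 min break → 5 h 37 min
Thu: 9:05 AM–4:47 PM = 7 h 42 min; less 30 min break → 7 h 12 min
Fri: 8:17 AM–8:08 PM = 11 h 51 min; less 30 min break → 11 h 21 min
Wed reg 5 h 37 min / OT 0 h 0 min; Thu reg 7 h 12 min / OT 0 h 0 min; Fri reg 10 h 0 min / OT 1 h 21 min.
Totals: regular 22 h 49 min, overtime 1 h 21 min.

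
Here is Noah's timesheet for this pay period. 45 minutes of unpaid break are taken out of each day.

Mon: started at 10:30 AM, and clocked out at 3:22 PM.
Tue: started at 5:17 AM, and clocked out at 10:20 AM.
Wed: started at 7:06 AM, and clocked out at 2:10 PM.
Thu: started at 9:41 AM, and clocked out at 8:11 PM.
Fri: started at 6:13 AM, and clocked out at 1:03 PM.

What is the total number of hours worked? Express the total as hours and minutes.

30 h 34 min

Mon: 10:30 AM–3:22 PM = 4 h 52 min; less 45 min break → 4 h 7 min
Tue: 5:17 AM–10:20 AM = 5 h 3 min; less 45 min break → 4 h 18 min
Wed: 7:06 AM–2:10 PM = 7 h 4 min; less 45 min break → 6 h 19 min
Thu: 9:41 AM–8:11 PM = 10 h 30 min; less 45 min break → 9 h 45 min
Fri: 6:13 AM–1:03 PM = 6 h 50 min; less 45 min break → 6 h 5 min
Total: 4 h 7 min + 4 h 18 min + 6 h 19 min + 9 h 45 min + 6 h 5 min = 30 h 34 min.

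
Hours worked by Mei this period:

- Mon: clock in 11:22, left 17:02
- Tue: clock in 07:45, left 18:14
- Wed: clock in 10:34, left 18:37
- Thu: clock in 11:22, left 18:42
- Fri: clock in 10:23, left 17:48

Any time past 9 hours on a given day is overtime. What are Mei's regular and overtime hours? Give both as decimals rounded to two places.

Mon: 11:22–17:02 = 5 h 40 min
Tue: 07:45–18:14 = 10 h 29 min
Wed: 10:34–18:37 = 8 h 3 min
Thu: 11:22–18:42 = 7 h 20 min
Fri: 10:23–17:48 = 7 h 25 min
Mon reg 5 h 40 min / OT 0 h 0 min; Tue reg 9 h 0 min / OT 1 h 29 min; Wed reg 8 h 3 min / OT 0 h 0 min; Thu reg 7 h 20 min / OT 0 h 0 min; Fri reg 7 h 25 min / OT 0 h 0 min.
Totals: regular 37 h 28 min, overtime 1 h 29 min.

Regular 37.47 hours, overtime 1.48 hours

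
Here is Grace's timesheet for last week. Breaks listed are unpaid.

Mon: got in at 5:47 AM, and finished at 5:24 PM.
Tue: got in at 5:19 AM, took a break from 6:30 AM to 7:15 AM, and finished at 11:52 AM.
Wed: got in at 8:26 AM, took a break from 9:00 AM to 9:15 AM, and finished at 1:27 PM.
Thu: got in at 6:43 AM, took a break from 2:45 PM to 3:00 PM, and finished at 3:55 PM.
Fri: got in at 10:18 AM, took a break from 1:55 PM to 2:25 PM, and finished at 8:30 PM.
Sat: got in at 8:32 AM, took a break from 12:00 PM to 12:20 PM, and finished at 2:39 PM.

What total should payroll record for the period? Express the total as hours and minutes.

46 h 37 min

Mon: 5:47 AM–5:24 PM = 11 h 37 min
Tue: 5:19 AM–11:52 AM = 6 h 33 min; less 45 min break → 5 h 48 min
Wed: 8:26 AM–1:27 PM = 5 h 1 min; less 15 min break → 4 h 46 min
Thu: 6:43 AM–3:55 PM = 9 h 12 min; less 15 min break → 8 h 57 min
Fri: 10:18 AM–8:30 PM = 10 h 12 min; less 30 min break → 9 h 42 min
Sat: 8:32 AM–2:39 PM = 6 h 7 min; less 20 min break → 5 h 47 min
Total: 11 h 37 min + 5 h 48 min + 4 h 46 min + 8 h 57 min + 9 h 42 min + 5 h 47 min = 46 h 37 min.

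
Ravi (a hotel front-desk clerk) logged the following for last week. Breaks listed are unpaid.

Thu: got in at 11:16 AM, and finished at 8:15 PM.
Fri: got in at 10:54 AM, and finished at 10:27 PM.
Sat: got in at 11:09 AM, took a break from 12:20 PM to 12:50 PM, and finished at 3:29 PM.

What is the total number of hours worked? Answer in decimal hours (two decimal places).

24.37 hours

Thu: 11:16 AM–8:15 PM = 8 h 59 min
Fri: 10:54 AM–10:27 PM = 11 h 33 min
Sat: 11:09 AM–3:29 PM = 4 h 20 min; less 30 min break → 3 h 50 min
Total: 8 h 59 min + 11 h 33 min + 3 h 50 min = 24 h 22 min.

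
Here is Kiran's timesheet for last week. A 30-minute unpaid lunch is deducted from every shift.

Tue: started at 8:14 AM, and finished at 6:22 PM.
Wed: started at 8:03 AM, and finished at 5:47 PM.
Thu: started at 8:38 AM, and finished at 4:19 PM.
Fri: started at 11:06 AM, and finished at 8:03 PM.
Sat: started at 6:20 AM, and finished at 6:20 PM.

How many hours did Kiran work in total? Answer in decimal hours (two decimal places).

Tue: 8:14 AM–6:22 PM = 10 h 8 min; less 30 min break → 9 h 38 min
Wed: 8:03 AM–5:47 PM = 9 h 44 min; less 30 min break → 9 h 14 min
Thu: 8:38 AM–4:19 PM = 7 h 41 min; less 30 min break → 7 h 11 min
Fri: 11:06 AM–8:03 PM = 8 h 57 min; less 30 min break → 8 h 27 min
Sat: 6:20 AM–6:20 PM = 12 h 0 min; less 30 min break → 11 h 30 min
Total: 9 h 38 min + 9 h 14 min + 7 h 11 min + 8 h 27 min + 11 h 30 min = 46 h 0 min.

46.00 hours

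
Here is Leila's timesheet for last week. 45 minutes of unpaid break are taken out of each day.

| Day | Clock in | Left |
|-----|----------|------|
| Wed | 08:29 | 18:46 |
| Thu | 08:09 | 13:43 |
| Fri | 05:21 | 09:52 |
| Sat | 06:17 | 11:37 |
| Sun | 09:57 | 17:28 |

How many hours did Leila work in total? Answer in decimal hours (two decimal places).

29.47 hours

Wed: 08:29–18:46 = 10 h 17 min; less 45 min break → 9 h 32 min
Thu: 08:09–13:43 = 5 h 34 min; less 45 min break → 4 h 49 min
Fri: 05:21–09:52 = 4 h 31 min; less 45 min break → 3 h 46 min
Sat: 06:17–11:37 = 5 h 20 min; less 45 min break → 4 h 35 min
Sun: 09:57–17:28 = 7 h 31 min; less 45 min break → 6 h 46 min
Total: 9 h 32 min + 4 h 49 min + 3 h 46 min + 4 h 35 min + 6 h 46 min = 29 h 28 min.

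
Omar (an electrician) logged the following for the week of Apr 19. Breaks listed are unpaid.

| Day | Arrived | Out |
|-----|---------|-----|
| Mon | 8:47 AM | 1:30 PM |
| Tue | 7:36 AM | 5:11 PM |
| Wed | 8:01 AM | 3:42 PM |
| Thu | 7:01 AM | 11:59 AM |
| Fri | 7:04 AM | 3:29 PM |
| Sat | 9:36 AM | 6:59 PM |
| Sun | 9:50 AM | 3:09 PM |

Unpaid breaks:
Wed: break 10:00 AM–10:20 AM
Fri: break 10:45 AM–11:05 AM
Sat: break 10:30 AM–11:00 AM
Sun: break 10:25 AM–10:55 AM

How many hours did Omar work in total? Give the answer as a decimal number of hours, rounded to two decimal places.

48.40 hours

Mon: 8:47 AM–1:30 PM = 4 h 43 min
Tue: 7:36 AM–5:11 PM = 9 h 35 min
Wed: 8:01 AM–3:42 PM = 7 h 41 min; less 20 min break → 7 h 21 min
Thu: 7:01 AM–11:59 AM = 4 h 58 min
Fri: 7:04 AM–3:29 PM = 8 h 25 min; less 20 min break → 8 h 5 min
Sat: 9:36 AM–6:59 PM = 9 h 23 min; less 30 min break → 8 h 53 min
Sun: 9:50 AM–3:09 PM = 5 h 19 min; less 30 min break → 4 h 49 min
Total: 4 h 43 min + 9 h 35 min + 7 h 21 min + 4 h 58 min + 8 h 5 min + 8 h 53 min + 4 h 49 min = 48 h 24 min.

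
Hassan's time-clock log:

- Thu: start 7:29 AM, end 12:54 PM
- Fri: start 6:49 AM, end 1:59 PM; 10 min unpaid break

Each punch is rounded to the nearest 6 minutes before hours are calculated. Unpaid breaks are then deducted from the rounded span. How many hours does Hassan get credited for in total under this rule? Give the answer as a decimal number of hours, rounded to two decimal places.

12.43 hours

Thu: in 7:29 AM→7:30 AM, out 12:54 PM→12:54 PM; 5 h 24 min
Fri: in 6:49 AM→6:48 AM, out 1:59 PM→2:00 PM; 7 h 12 min − 10 min = 7 h 2 min
Total credited: 12 h 26 min.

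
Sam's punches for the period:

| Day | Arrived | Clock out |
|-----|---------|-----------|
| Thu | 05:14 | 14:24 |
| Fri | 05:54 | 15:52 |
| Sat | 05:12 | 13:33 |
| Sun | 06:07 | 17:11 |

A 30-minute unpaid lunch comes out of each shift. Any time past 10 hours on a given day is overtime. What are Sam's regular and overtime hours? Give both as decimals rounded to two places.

Regular 35.98 hours, overtime 0.57 hours

Thu: 05:14–14:24 = 9 h 10 min; less 30 min break → 8 h 40 min
Fri: 05:54–15:52 = 9 h 58 min; less 30 min break → 9 h 28 min
Sat: 05:12–13:33 = 8 h 21 min; less 30 min break → 7 h 51 min
Sun: 06:07–17:11 = 11 h 4 min; less 30 min break → 10 h 34 min
Thu reg 8 h 40 min / OT 0 h 0 min; Fri reg 9 h 28 min / OT 0 h 0 min; Sat reg 7 h 51 min / OT 0 h 0 min; Sun reg 10 h 0 min / OT 0 h 34 min.
Totals: regular 35 h 59 min, overtime 0 h 34 min.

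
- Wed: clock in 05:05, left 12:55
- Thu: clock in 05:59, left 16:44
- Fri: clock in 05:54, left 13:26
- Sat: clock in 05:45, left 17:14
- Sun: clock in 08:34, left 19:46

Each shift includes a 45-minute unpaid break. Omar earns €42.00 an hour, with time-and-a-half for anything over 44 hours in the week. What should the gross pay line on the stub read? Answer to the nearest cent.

€1914.15

Wed: 05:05–12:55 = 7 h 50 min; less 45 min break → 7 h 5 min
Thu: 05:59–16:44 = 10 h 45 min; less 45 min break → 10 h 0 min
Fri: 05:54–13:26 = 7 h 32 min; less 45 min break → 6 h 47 min
Sat: 05:45–17:14 = 11 h 29 min; less 45 min break → 10 h 44 min
Sun: 08:34–19:46 = 11 h 12 min; less 45 min break → 10 h 27 min
Total worked: 45 h 3 min = 2703 min.
Regular 44 h 0 min = 2640 min at €42.00/h; overtime 1 h 3 min = 63 min at €63.00/h.
Pay = (2640 × €42.00 + 63 × €63.00) ÷ 60 = €1914.15.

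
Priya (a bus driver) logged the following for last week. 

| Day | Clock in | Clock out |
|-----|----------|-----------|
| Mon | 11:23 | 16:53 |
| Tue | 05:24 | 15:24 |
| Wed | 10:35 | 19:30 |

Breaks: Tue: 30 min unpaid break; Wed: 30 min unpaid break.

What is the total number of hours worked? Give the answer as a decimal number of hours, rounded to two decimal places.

23.42 hours

Mon: 11:23–16:53 = 5 h 30 min
Tue: 05:24–15:24 = 10 h 0 min; less 30 min break → 9 h 30 min
Wed: 10:35–19:30 = 8 h 55 min; less 30 min break → 8 h 25 min
Total: 5 h 30 min + 9 h 30 min + 8 h 25 min = 23 h 25 min.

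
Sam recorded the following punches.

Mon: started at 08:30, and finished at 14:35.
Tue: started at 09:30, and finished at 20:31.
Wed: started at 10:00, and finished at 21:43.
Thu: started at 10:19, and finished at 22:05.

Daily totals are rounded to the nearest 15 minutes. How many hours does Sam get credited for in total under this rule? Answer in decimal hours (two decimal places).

40.50 hours

Mon: 08:30–14:35 = 6 h 5 min → rounds to 6 h 0 min
Tue: 09:30–20:31 = 11 h 1 min → rounds to 11 h 0 min
Wed: 10:00–21:43 = 11 h 43 min → rounds to 11 h 45 min
Thu: 10:19–22:05 = 11 h 46 min → rounds to 11 h 45 min
Total credited: 40 h 30 min.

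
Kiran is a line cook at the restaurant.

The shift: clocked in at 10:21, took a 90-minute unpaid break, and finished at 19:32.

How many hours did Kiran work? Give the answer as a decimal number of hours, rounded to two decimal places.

The shift: 10:21–19:32 = 9 h 11 min; less 90 min break → 7 h 41 min

7.68 hours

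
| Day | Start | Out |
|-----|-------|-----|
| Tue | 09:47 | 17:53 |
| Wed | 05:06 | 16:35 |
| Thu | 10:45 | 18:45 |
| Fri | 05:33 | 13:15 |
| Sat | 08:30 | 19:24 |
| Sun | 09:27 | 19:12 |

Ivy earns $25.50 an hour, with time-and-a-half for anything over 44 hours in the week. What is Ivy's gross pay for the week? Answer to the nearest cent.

$1578.45

Tue: 09:47–17:53 = 8 h 6 min
Wed: 05:06–16:35 = 11 h 29 min
Thu: 10:45–18:45 = 8 h 0 min
Fri: 05:33–13:15 = 7 h 42 min
Sat: 08:30–19:24 = 10 h 54 min
Sun: 09:27–19:12 = 9 h 45 min
Total worked: 55 h 56 min = 3356 min.
Regular 44 h 0 min = 2640 min at $25.50/h; overtime 11 h 56 min = 716 min at $38.25/h.
Pay = (2640 × $25.50 + 716 × $38.25) ÷ 60 = $1578.45.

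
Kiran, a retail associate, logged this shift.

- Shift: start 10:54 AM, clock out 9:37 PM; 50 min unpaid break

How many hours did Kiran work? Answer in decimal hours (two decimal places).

9.88 hours

Shift: 10:54 AM–9:37 PM = 10 h 43 min; less 50 min break → 9 h 53 min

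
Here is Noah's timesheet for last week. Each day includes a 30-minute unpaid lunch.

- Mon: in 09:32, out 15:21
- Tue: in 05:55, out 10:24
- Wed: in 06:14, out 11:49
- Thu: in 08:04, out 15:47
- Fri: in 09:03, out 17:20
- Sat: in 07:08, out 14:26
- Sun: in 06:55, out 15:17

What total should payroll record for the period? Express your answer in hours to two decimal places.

Mon: 09:32–15:21 = 5 h 49 min; less 30 min break → 5 h 19 min
Tue: 05:55–10:24 = 4 h 29 min; less 30 min break → 3 h 59 min
Wed: 06:14–11:49 = 5 h 35 min; less 30 min break → 5 h 5 min
Thu: 08:04–15:47 = 7 h 43 min; less 30 min break → 7 h 13 min
Fri: 09:03–17:20 = 8 h 17 min; less 30 min break → 7 h 47 min
Sat: 07:08–14:26 = 7 h 18 min; less 30 min break → 6 h 48 min
Sun: 06:55–15:17 = 8 h 22 min; less 30 min break → 7 h 52 min
Total: 5 h 19 min + 3 h 59 min + 5 h 5 min + 7 h 13 min + 7 h 47 min + 6 h 48 min + 7 h 52 min = 44 h 3 min.

44.05 hours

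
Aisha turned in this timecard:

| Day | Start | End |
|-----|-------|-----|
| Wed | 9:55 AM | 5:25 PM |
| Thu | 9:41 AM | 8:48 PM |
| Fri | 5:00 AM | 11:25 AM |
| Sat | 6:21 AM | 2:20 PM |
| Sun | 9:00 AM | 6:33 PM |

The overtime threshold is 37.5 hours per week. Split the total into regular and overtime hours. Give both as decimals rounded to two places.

Regular 37.50 hours, overtime 5.07 hours

Wed: 9:55 AM–5:25 PM = 7 h 30 min
Thu: 9:41 AM–8:48 PM = 11 h 7 min
Fri: 5:00 AM–11:25 AM = 6 h 25 min
Sat: 6:21 AM–2:20 PM = 7 h 59 min
Sun: 9:00 AM–6:33 PM = 9 h 33 min
Total worked: 42 h 34 min = 42.57 h.
Threshold 37.5 h → overtime 5 h 4 min, regular 37 h 30 min.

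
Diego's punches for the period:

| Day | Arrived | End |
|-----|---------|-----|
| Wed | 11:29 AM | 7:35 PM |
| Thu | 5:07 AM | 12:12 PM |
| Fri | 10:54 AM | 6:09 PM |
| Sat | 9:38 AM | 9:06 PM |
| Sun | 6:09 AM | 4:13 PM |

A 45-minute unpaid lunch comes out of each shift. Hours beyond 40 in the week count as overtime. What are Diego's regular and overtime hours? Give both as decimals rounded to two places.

Regular 40.00 hours, overtime 0.22 hours

Wed: 11:29 AM–7:35 PM = 8 h 6 min; less 45 min break → 7 h 21 min
Thu: 5:07 AM–12:12 PM = 7 h 5 min; less 45 min break → 6 h 20 min
Fri: 10:54 AM–6:09 PM = 7 h 15 min; less 45 min break → 6 h 30 min
Sat: 9:38 AM–9:06 PM = 11 h 28 min; less 45 min break → 10 h 43 min
Sun: 6:09 AM–4:13 PM = 10 h 4 min; less 45 min break → 9 h 19 min
Total worked: 40 h 13 min = 40.22 h.
Threshold 40 h → overtime 0 h 13 min, regular 40 h 0 min.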